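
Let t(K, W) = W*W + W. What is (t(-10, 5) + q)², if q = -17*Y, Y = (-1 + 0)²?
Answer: 169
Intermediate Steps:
Y = 1 (Y = (-1)² = 1)
t(K, W) = W + W² (t(K, W) = W² + W = W + W²)
q = -17 (q = -17*1 = -17)
(t(-10, 5) + q)² = (5*(1 + 5) - 17)² = (5*6 - 17)² = (30 - 17)² = 13² = 169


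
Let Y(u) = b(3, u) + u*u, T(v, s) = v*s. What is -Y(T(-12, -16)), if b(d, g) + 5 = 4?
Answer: -36863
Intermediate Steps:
T(v, s) = s*v
b(d, g) = -1 (b(d, g) = -5 + 4 = -1)
Y(u) = -1 + u² (Y(u) = -1 + u*u = -1 + u²)
-Y(T(-12, -16)) = -(-1 + (-16*(-12))²) = -(-1 + 192²) = -(-1 + 36864) = -1*36863 = -36863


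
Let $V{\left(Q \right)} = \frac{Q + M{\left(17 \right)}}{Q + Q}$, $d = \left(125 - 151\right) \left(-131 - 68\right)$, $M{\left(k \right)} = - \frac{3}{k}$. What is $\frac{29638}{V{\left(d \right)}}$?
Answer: $\frac{744828344}{12565} \approx 59278.0$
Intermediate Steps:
$d = 5174$ ($d = \left(-26\right) \left(-199\right) = 5174$)
$V{\left(Q \right)} = \frac{- \frac{3}{17} + Q}{2 Q}$ ($V{\left(Q \right)} = \frac{Q - \frac{3}{17}}{Q + Q} = \frac{Q - \frac{3}{17}}{2 Q} = \left(Q - \frac{3}{17}\right) \frac{1}{2 Q} = \left(- \frac{3}{17} + Q\right) \frac{1}{2 Q} = \frac{- \frac{3}{17} + Q}{2 Q}$)
$\frac{29638}{V{\left(d \right)}} = \frac{29638}{\frac{1}{34} \cdot \frac{1}{5174} \left(-3 + 17 \cdot 5174\right)} = \frac{29638}{\frac{1}{34} \cdot \frac{1}{5174} \left(-3 + 87958\right)} = \frac{29638}{\frac{1}{34} \cdot \frac{1}{5174} \cdot 87955} = \frac{29638}{\frac{87955}{175916}} = 29638 \cdot \frac{175916}{87955} = \frac{744828344}{12565}$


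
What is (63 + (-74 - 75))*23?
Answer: -1978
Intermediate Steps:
(63 + (-74 - 75))*23 = (63 - 149)*23 = -86*23 = -1978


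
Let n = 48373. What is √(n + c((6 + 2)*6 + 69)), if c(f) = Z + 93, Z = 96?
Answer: √48562 ≈ 220.37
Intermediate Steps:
c(f) = 189 (c(f) = 96 + 93 = 189)
√(n + c((6 + 2)*6 + 69)) = √(48373 + 189) = √48562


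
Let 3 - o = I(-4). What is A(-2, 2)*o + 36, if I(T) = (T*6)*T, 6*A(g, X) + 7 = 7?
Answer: 36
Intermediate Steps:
A(g, X) = 0 (A(g, X) = -7/6 + (⅙)*7 = -7/6 + 7/6 = 0)
I(T) = 6*T² (I(T) = (6*T)*T = 6*T²)
o = -93 (o = 3 - 6*(-4)² = 3 - 6*16 = 3 - 1*96 = 3 - 96 = -93)
A(-2, 2)*o + 36 = 0*(-93) + 36 = 0 + 36 = 36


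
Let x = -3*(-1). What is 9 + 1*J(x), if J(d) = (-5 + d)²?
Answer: 13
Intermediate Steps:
x = 3
9 + 1*J(x) = 9 + 1*(-5 + 3)² = 9 + 1*(-2)² = 9 + 1*4 = 9 + 4 = 13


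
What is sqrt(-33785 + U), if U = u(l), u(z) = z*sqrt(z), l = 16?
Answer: I*sqrt(33721) ≈ 183.63*I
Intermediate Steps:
u(z) = z**(3/2)
U = 64 (U = 16**(3/2) = 64)
sqrt(-33785 + U) = sqrt(-33785 + 64) = sqrt(-33721) = I*sqrt(33721)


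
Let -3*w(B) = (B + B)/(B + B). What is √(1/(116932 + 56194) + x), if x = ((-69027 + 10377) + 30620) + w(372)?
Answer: I*√7561280714236014/519378 ≈ 167.42*I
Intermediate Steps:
w(B) = -⅓ (w(B) = -(B + B)/(3*(B + B)) = -2*B/(3*(2*B)) = -2*B*1/(2*B)/3 = -⅓*1 = -⅓)
x = -84091/3 (x = ((-69027 + 10377) + 30620) - ⅓ = (-58650 + 30620) - ⅓ = -28030 - ⅓ = -84091/3 ≈ -28030.)
√(1/(116932 + 56194) + x) = √(1/(116932 + 56194) - 84091/3) = √(1/173126 - 84091/3) = √(-14558338463/519378) = I*√7561280714236014/519378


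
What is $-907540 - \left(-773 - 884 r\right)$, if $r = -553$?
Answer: $-1395619$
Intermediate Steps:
$-907540 - \left(-773 - 884 r\right) = -907540 - \left(-773 - -488852\right) = -907540 - \left(-773 + 488852\right) = -907540 - 488079 = -1395619$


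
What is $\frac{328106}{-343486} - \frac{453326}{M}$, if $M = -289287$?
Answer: $\frac{30397167007}{49683017241} \approx 0.61182$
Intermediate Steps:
$\frac{328106}{-343486} - \frac{453326}{M} = \frac{328106}{-343486} - \frac{453326}{-289287} = 328106 \left(- \frac{1}{343486}\right) - - \frac{453326}{289287} = - \frac{164053}{171743} + \frac{453326}{289287} = \frac{30397167007}{49683017241}$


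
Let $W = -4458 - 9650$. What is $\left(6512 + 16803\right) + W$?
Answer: $9207$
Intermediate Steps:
$W = -14108$ ($W = -4458 - 9650 = -14108$)
$\left(6512 + 16803\right) + W = \left(6512 + 16803\right) - 14108 = 23315 - 14108 = 9207$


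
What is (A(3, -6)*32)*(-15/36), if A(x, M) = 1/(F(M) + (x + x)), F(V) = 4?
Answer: -4/3 ≈ -1.3333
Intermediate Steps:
A(x, M) = 1/(4 + 2*x) (A(x, M) = 1/(4 + (x + x)) = 1/(4 + 2*x))
(A(3, -6)*32)*(-15/36) = ((1/(2*(2 + 3)))*32)*(-15/36) = (((1/2)/5)*32)*(-15*1/36) = (((1/2)*(1/5))*32)*(-5/12) = ((1/10)*32)*(-5/12) = (16/5)*(-5/12) = -4/3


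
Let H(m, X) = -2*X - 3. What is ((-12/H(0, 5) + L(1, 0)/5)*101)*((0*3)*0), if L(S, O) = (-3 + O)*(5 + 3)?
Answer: 0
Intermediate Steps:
L(S, O) = -24 + 8*O (L(S, O) = (-3 + O)*8 = -24 + 8*O)
H(m, X) = -3 - 2*X
((-12/H(0, 5) + L(1, 0)/5)*101)*((0*3)*0) = ((-12/(-3 - 2*5) + (-24 + 8*0)/5)*101)*((0*3)*0) = ((-12/(-3 - 10) + (-24 + 0)*(1/5))*101)*(0*0) = ((-12/(-13) - 24*1/5)*101)*0 = ((-12*(-1/13) - 24/5)*101)*0 = ((12/13 - 24/5)*101)*0 = -252/65*101*0 = -25452/65*0 = 0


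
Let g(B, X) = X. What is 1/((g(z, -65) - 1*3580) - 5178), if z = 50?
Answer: -1/8823 ≈ -0.00011334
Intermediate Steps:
1/((g(z, -65) - 1*3580) - 5178) = 1/((-65 - 1*3580) - 5178) = 1/((-65 - 3580) - 5178) = 1/(-3645 - 5178) = 1/(-8823) = -1/8823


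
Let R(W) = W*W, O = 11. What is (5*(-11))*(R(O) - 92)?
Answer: -1595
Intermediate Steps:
R(W) = W²
(5*(-11))*(R(O) - 92) = (5*(-11))*(11² - 92) = -55*(121 - 92) = -55*29 = -1595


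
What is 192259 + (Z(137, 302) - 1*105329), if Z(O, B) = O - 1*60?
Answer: 87007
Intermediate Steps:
Z(O, B) = -60 + O (Z(O, B) = O - 60 = -60 + O)
192259 + (Z(137, 302) - 1*105329) = 192259 + ((-60 + 137) - 1*105329) = 192259 + (77 - 105329) = 192259 - 105252 = 87007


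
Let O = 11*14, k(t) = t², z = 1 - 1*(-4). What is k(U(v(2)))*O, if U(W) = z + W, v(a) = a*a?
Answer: 12474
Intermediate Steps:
z = 5 (z = 1 + 4 = 5)
v(a) = a²
U(W) = 5 + W
O = 154
k(U(v(2)))*O = (5 + 2²)²*154 = (5 + 4)²*154 = 9²*154 = 81*154 = 12474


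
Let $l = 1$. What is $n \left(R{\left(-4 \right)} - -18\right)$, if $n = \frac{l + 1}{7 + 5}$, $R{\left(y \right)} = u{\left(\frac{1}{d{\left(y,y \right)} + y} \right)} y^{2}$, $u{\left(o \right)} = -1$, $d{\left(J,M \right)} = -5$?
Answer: $\frac{1}{3} \approx 0.33333$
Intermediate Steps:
$R{\left(y \right)} = - y^{2}$
$n = \frac{1}{6}$ ($n = \frac{1 + 1}{7 + 5} = \frac{2}{12} = 2 \cdot \frac{1}{12} = \frac{1}{6} \approx 0.16667$)
$n \left(R{\left(-4 \right)} - -18\right) = \frac{- \left(-4\right)^{2} - -18}{6} = \frac{\left(-1\right) 16 + 18}{6} = \frac{-16 + 18}{6} = \frac{1}{6} \cdot 2 = \frac{1}{3}$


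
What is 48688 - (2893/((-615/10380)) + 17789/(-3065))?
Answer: 12255102009/125665 ≈ 97522.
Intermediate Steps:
48688 - (2893/((-615/10380)) + 17789/(-3065)) = 48688 - (2893/((-615*1/10380)) + 17789*(-1/3065)) = 48688 - (2893/(-41/692) - 17789/3065) = 48688 - (2893*(-692/41) - 17789/3065) = 48688 - (-2001956/41 - 17789/3065) = 48688 - 1*(-6136724489/125665) = 48688 + 6136724489/125665 = 12255102009/125665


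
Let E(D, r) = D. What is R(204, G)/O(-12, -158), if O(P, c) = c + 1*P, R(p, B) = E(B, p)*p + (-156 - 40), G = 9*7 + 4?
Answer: -6736/85 ≈ -79.247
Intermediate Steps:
G = 67 (G = 63 + 4 = 67)
R(p, B) = -196 + B*p (R(p, B) = B*p + (-156 - 40) = B*p - 196 = -196 + B*p)
O(P, c) = P + c (O(P, c) = c + P = P + c)
R(204, G)/O(-12, -158) = (-196 + 67*204)/(-12 - 158) = (-196 + 13668)/(-170) = 13472*(-1/170) = -6736/85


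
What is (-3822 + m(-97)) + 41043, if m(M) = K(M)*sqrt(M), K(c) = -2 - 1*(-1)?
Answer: 37221 - I*sqrt(97) ≈ 37221.0 - 9.8489*I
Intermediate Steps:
K(c) = -1 (K(c) = -2 + 1 = -1)
m(M) = -sqrt(M)
(-3822 + m(-97)) + 41043 = (-3822 - sqrt(-97)) + 41043 = (-3822 - I*sqrt(97)) + 41043 = 37221 - I*sqrt(97)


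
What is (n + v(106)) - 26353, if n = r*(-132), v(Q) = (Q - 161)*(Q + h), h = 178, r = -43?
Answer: -36297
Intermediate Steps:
v(Q) = (-161 + Q)*(178 + Q) (v(Q) = (Q - 161)*(Q + 178) = (-161 + Q)*(178 + Q))
n = 5676 (n = -43*(-132) = 5676)
(n + v(106)) - 26353 = (5676 + (-28658 + 106**2 + 17*106)) - 26353 = (5676 + (-28658 + 11236 + 1802)) - 26353 = (5676 - 15620) - 26353 = -9944 - 26353 = -36297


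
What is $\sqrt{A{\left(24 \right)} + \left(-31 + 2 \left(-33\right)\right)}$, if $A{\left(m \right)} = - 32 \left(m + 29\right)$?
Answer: $i \sqrt{1793} \approx 42.344 i$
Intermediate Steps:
$A{\left(m \right)} = -928 - 32 m$ ($A{\left(m \right)} = - 32 \left(29 + m\right) = -928 - 32 m$)
$\sqrt{A{\left(24 \right)} + \left(-31 + 2 \left(-33\right)\right)} = \sqrt{\left(-928 - 768\right) + \left(-31 + 2 \left(-33\right)\right)} = \sqrt{\left(-928 - 768\right) - 97} = \sqrt{-1696 - 97} = \sqrt{-1793} = i \sqrt{1793}$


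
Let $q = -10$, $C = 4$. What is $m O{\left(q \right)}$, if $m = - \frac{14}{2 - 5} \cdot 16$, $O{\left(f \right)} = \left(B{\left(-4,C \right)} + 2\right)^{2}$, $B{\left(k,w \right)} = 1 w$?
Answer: $2688$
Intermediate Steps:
$B{\left(k,w \right)} = w$
$O{\left(f \right)} = 36$ ($O{\left(f \right)} = \left(4 + 2\right)^{2} = 6^{2} = 36$)
$m = \frac{224}{3}$ ($m = - \frac{14}{-3} \cdot 16 = \left(-14\right) \left(- \frac{1}{3}\right) 16 = \frac{14}{3} \cdot 16 = \frac{224}{3} \approx 74.667$)
$m O{\left(q \right)} = \frac{224}{3} \cdot 36 = 2688$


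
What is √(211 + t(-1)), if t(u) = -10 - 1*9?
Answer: 8*√3 ≈ 13.856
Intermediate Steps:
t(u) = -19 (t(u) = -10 - 9 = -19)
√(211 + t(-1)) = √(211 - 19) = √192 = 8*√3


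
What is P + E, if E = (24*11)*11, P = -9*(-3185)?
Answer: 31569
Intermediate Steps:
P = 28665
E = 2904 (E = 264*11 = 2904)
P + E = 28665 + 2904 = 31569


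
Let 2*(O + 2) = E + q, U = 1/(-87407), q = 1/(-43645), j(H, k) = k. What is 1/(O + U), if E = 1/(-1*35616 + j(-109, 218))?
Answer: -270078139347940/540166277498801 ≈ -0.49999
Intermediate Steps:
q = -1/43645 ≈ -2.2912e-5
U = -1/87407 ≈ -1.1441e-5
E = -1/35398 (E = 1/(-1*35616 + 218) = 1/(-35616 + 218) = 1/(-35398) = -1/35398 ≈ -2.8250e-5)
O = -6179861883/3089891420 (O = -2 + (-1/35398 - 1/43645)/2 = -2 + (1/2)*(-79043/1544945710) = -2 - 79043/3089891420 = -6179861883/3089891420 ≈ -2.0000)
1/(O + U) = 1/(-6179861883/3089891420 - 1/87407) = 1/(-540166277498801/270078139347940) = -270078139347940/540166277498801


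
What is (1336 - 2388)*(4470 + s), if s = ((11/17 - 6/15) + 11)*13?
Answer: -412781656/85 ≈ -4.8563e+6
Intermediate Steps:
s = 12428/85 (s = ((11*(1/17) - 6*1/15) + 11)*13 = ((11/17 - ⅖) + 11)*13 = (21/85 + 11)*13 = (956/85)*13 = 12428/85 ≈ 146.21)
(1336 - 2388)*(4470 + s) = (1336 - 2388)*(4470 + 12428/85) = -1052*392378/85 = -412781656/85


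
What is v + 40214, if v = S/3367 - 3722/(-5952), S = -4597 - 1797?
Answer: 402939238531/10020192 ≈ 40213.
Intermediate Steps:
S = -6394
v = -12762557/10020192 (v = -6394/3367 - 3722/(-5952) = -6394*1/3367 - 3722*(-1/5952) = -6394/3367 + 1861/2976 = -12762557/10020192 ≈ -1.2737)
v + 40214 = -12762557/10020192 + 40214 = 402939238531/10020192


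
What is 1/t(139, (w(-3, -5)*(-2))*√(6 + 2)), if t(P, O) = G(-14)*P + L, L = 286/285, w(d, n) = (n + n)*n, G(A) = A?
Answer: -285/554324 ≈ -0.00051414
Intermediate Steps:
w(d, n) = 2*n² (w(d, n) = (2*n)*n = 2*n²)
L = 286/285 (L = 286*(1/285) = 286/285 ≈ 1.0035)
t(P, O) = 286/285 - 14*P (t(P, O) = -14*P + 286/285 = 286/285 - 14*P)
1/t(139, (w(-3, -5)*(-2))*√(6 + 2)) = 1/(286/285 - 14*139) = 1/(286/285 - 1946) = 1/(-554324/285) = -285/554324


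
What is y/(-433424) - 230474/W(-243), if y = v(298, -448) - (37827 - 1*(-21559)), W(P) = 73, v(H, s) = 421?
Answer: -99888658531/31639952 ≈ -3157.0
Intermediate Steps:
y = -58965 (y = 421 - (37827 - 1*(-21559)) = 421 - (37827 + 21559) = 421 - 1*59386 = 421 - 59386 = -58965)
y/(-433424) - 230474/W(-243) = -58965/(-433424) - 230474/73 = -58965*(-1/433424) - 230474*1/73 = 58965/433424 - 230474/73 = -99888658531/31639952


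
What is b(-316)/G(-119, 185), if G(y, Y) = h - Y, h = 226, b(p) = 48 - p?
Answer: 364/41 ≈ 8.8781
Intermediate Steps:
G(y, Y) = 226 - Y
b(-316)/G(-119, 185) = (48 - 1*(-316))/(226 - 1*185) = (48 + 316)/(226 - 185) = 364/41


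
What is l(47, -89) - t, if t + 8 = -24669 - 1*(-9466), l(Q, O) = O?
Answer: 15122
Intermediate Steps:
t = -15211 (t = -8 + (-24669 - 1*(-9466)) = -8 + (-24669 + 9466) = -8 - 15203 = -15211)
l(47, -89) - t = -89 - 1*(-15211) = -89 + 15211 = 15122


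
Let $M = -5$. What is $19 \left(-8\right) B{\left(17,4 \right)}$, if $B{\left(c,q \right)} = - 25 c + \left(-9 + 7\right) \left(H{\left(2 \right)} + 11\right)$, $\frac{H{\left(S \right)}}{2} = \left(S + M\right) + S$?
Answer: $67336$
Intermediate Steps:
$H{\left(S \right)} = -10 + 4 S$ ($H{\left(S \right)} = 2 \left(\left(S - 5\right) + S\right) = 2 \left(\left(-5 + S\right) + S\right) = 2 \left(-5 + 2 S\right) = -10 + 4 S$)
$B{\left(c,q \right)} = -18 - 25 c$ ($B{\left(c,q \right)} = - 25 c + \left(-9 + 7\right) \left(\left(-10 + 4 \cdot 2\right) + 11\right) = - 25 c - 2 \left(\left(-10 + 8\right) + 11\right) = - 25 c - 2 \left(-2 + 11\right) = - 25 c - 18 = -18 - 25 c$)
$19 \left(-8\right) B{\left(17,4 \right)} = 19 \left(-8\right) \left(-18 - 425\right) = - 152 \left(-18 - 425\right) = \left(-152\right) \left(-443\right) = 67336$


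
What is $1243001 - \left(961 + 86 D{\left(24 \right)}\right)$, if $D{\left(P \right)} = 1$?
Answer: $1241954$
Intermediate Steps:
$1243001 - \left(961 + 86 D{\left(24 \right)}\right) = 1243001 - 1047 = 1241954$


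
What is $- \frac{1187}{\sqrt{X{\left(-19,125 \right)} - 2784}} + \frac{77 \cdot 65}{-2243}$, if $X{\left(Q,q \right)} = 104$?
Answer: $- \frac{5005}{2243} + \frac{1187 i \sqrt{670}}{1340} \approx -2.2314 + 22.929 i$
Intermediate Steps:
$- \frac{1187}{\sqrt{X{\left(-19,125 \right)} - 2784}} + \frac{77 \cdot 65}{-2243} = - \frac{1187}{\sqrt{104 - 2784}} + \frac{77 \cdot 65}{-2243} = - \frac{1187}{\sqrt{-2680}} + 5005 \left(- \frac{1}{2243}\right) = - \frac{1187}{2 i \sqrt{670}} - \frac{5005}{2243} = - 1187 \left(- \frac{i \sqrt{670}}{1340}\right) - \frac{5005}{2243} = \frac{1187 i \sqrt{670}}{1340} - \frac{5005}{2243} = - \frac{5005}{2243} + \frac{1187 i \sqrt{670}}{1340}$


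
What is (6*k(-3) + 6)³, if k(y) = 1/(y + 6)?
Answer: 512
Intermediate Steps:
k(y) = 1/(6 + y)
(6*k(-3) + 6)³ = (6/(6 - 3) + 6)³ = (6/3 + 6)³ = (6*(⅓) + 6)³ = (2 + 6)³ = 8³ = 512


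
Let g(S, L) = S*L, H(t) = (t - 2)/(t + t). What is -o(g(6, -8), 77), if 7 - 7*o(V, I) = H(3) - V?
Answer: 247/42 ≈ 5.8810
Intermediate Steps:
H(t) = (-2 + t)/(2*t) (H(t) = (-2 + t)/((2*t)) = (-2 + t)*(1/(2*t)) = (-2 + t)/(2*t))
g(S, L) = L*S
o(V, I) = 41/42 + V/7 (o(V, I) = 1 - ((½)*(-2 + 3)/3 - V)/7 = 1 - ((½)*(⅓)*1 - V)/7 = 1 - (⅙ - V)/7 = 1 + (-1/42 + V/7) = 41/42 + V/7)
-o(g(6, -8), 77) = -(41/42 + (-8*6)/7) = -(41/42 + (⅐)*(-48)) = -(41/42 - 48/7) = -1*(-247/42) = 247/42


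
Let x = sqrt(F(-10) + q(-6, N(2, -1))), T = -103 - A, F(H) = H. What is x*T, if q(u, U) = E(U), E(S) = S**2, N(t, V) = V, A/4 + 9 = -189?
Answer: 2067*I ≈ 2067.0*I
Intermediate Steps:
A = -792 (A = -36 + 4*(-189) = -36 - 756 = -792)
q(u, U) = U**2
T = 689 (T = -103 - 1*(-792) = -103 + 792 = 689)
x = 3*I (x = sqrt(-10 + (-1)**2) = sqrt(-10 + 1) = sqrt(-9) = 3*I ≈ 3.0*I)
x*T = (3*I)*689 = 2067*I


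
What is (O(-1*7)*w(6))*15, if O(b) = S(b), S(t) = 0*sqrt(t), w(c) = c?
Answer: 0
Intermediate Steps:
S(t) = 0
O(b) = 0
(O(-1*7)*w(6))*15 = (0*6)*15 = 0*15 = 0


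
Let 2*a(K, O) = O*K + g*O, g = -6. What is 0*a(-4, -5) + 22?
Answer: 22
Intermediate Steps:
a(K, O) = -3*O + K*O/2 (a(K, O) = (O*K - 6*O)/2 = (K*O - 6*O)/2 = (-6*O + K*O)/2 = -3*O + K*O/2)
0*a(-4, -5) + 22 = 0*((1/2)*(-5)*(-6 - 4)) + 22 = 0*((1/2)*(-5)*(-10)) + 22 = 0*25 + 22 = 0 + 22 = 22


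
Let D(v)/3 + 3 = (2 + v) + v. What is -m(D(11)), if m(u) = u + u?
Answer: -126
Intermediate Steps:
D(v) = -3 + 6*v (D(v) = -9 + 3*((2 + v) + v) = -9 + 3*(2 + 2*v) = -9 + (6 + 6*v) = -3 + 6*v)
m(u) = 2*u
-m(D(11)) = -2*(-3 + 6*11) = -2*(-3 + 66) = -2*63 = -1*126 = -126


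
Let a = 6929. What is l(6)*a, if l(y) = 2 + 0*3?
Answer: 13858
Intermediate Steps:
l(y) = 2 (l(y) = 2 + 0 = 2)
l(6)*a = 2*6929 = 13858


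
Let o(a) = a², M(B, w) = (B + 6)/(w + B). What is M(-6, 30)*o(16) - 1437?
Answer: -1437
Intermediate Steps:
M(B, w) = (6 + B)/(B + w)
M(-6, 30)*o(16) - 1437 = ((6 - 6)/(-6 + 30))*16² - 1437 = (0/24)*256 - 1437 = ((1/24)*0)*256 - 1437 = 0*256 - 1437 = 0 - 1437 = -1437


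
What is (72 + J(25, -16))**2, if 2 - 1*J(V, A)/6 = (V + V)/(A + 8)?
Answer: 59049/4 ≈ 14762.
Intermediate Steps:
J(V, A) = 12 - 12*V/(8 + A) (J(V, A) = 12 - 6*(V + V)/(A + 8) = 12 - 6*2*V/(8 + A) = 12 - 12*V/(8 + A))
(72 + J(25, -16))**2 = (72 + 12*(8 - 16 - 1*25)/(8 - 16))**2 = (72 + 12*(8 - 16 - 25)/(-8))**2 = (72 + 12*(-1/8)*(-33))**2 = (72 + 99/2)**2 = (243/2)**2 = 59049/4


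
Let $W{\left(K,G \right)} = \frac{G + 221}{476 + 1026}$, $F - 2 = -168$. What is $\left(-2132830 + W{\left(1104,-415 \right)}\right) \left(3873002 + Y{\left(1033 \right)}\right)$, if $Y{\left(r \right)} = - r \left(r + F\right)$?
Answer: $- \frac{4769052192550957}{751} \approx -6.3503 \cdot 10^{12}$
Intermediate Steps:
$F = -166$ ($F = 2 - 168 = -166$)
$Y{\left(r \right)} = - r \left(-166 + r\right)$ ($Y{\left(r \right)} = - r \left(r - 166\right) = - r \left(-166 + r\right)$)
$W{\left(K,G \right)} = \frac{221}{1502} + \frac{G}{1502}$ ($W{\left(K,G \right)} = \frac{221 + G}{1502} = \left(221 + G\right) \frac{1}{1502} = \frac{221}{1502} + \frac{G}{1502}$)
$\left(-2132830 + W{\left(1104,-415 \right)}\right) \left(3873002 + Y{\left(1033 \right)}\right) = \left(-2132830 + \left(\frac{221}{1502} + \frac{1}{1502} \left(-415\right)\right)\right) \left(3873002 + 1033 \left(166 - 1033\right)\right) = \left(-2132830 + \left(\frac{221}{1502} - \frac{415}{1502}\right)\right) \left(3873002 + 1033 \left(166 - 1033\right)\right) = \left(-2132830 - \frac{97}{751}\right) \left(3873002 + 1033 \left(-867\right)\right) = - \frac{1601755427 \left(3873002 - 895611\right)}{751} = \left(- \frac{1601755427}{751}\right) 2977391 = - \frac{4769052192550957}{751}$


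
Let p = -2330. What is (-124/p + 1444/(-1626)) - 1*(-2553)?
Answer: 2417270461/947145 ≈ 2552.2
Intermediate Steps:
(-124/p + 1444/(-1626)) - 1*(-2553) = (-124/(-2330) + 1444/(-1626)) - 1*(-2553) = (-124*(-1/2330) + 1444*(-1/1626)) + 2553 = (62/1165 - 722/813) + 2553 = -790724/947145 + 2553 = 2417270461/947145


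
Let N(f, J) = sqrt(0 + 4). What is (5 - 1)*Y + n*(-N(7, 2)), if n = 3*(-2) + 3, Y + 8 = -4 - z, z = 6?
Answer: -66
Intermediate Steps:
Y = -18 (Y = -8 + (-4 - 1*6) = -8 + (-4 - 6) = -8 - 10 = -18)
N(f, J) = 2 (N(f, J) = sqrt(4) = 2)
n = -3 (n = -6 + 3 = -3)
(5 - 1)*Y + n*(-N(7, 2)) = (5 - 1)*(-18) - (-3)*2 = 4*(-18) - 3*(-2) = -72 + 6 = -66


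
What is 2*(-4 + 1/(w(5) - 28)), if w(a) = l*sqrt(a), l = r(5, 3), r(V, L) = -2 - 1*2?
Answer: -711/88 + sqrt(5)/88 ≈ -8.0541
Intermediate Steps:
r(V, L) = -4 (r(V, L) = -2 - 2 = -4)
l = -4
w(a) = -4*sqrt(a)
2*(-4 + 1/(w(5) - 28)) = 2*(-4 + 1/(-4*sqrt(5) - 28)) = 2*(-4 + 1/(-28 - 4*sqrt(5))) = -8 + 2/(-28 - 4*sqrt(5))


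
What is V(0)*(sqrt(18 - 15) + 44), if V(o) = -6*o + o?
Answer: 0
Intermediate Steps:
V(o) = -5*o
V(0)*(sqrt(18 - 15) + 44) = (-5*0)*(sqrt(18 - 15) + 44) = 0*(sqrt(3) + 44) = 0*(44 + sqrt(3)) = 0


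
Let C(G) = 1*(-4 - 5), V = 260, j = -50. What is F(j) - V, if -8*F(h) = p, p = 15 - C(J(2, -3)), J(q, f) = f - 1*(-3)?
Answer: -263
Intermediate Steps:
J(q, f) = 3 + f (J(q, f) = f + 3 = 3 + f)
C(G) = -9 (C(G) = 1*(-9) = -9)
p = 24 (p = 15 - 1*(-9) = 15 + 9 = 24)
F(h) = -3 (F(h) = -1/8*24 = -3)
F(j) - V = -3 - 1*260 = -3 - 260 = -263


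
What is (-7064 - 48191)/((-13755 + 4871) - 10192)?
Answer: 55255/19076 ≈ 2.8966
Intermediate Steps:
(-7064 - 48191)/((-13755 + 4871) - 10192) = -55255/(-8884 - 10192) = -55255/(-19076) = -55255*(-1/19076) = 55255/19076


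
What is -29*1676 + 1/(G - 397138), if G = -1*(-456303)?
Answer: -2875655659/59165 ≈ -48604.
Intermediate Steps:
G = 456303
-29*1676 + 1/(G - 397138) = -29*1676 + 1/(456303 - 397138) = -48604 + 1/59165 = -2875655659/59165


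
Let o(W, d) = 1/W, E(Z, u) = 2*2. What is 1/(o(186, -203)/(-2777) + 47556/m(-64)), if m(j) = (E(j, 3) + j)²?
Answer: 25826100/341162731 ≈ 0.075700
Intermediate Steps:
E(Z, u) = 4
m(j) = (4 + j)²
1/(o(186, -203)/(-2777) + 47556/m(-64)) = 1/(1/(186*(-2777)) + 47556/((4 - 64)²)) = 1/((1/186)*(-1/2777) + 47556/((-60)²)) = 1/(-1/516522 + 47556/3600) = 1/(-1/516522 + 47556*(1/3600)) = 1/(-1/516522 + 1321/100) = 1/(341162731/25826100) = 25826100/341162731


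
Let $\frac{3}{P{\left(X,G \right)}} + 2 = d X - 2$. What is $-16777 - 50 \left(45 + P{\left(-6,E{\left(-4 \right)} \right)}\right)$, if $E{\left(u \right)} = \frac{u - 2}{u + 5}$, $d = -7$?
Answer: $- \frac{361588}{19} \approx -19031.0$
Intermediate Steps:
$E{\left(u \right)} = \frac{-2 + u}{5 + u}$
$P{\left(X,G \right)} = \frac{3}{-4 - 7 X}$ ($P{\left(X,G \right)} = \frac{3}{-2 - \left(2 + 7 X\right)} = \frac{3}{-4 - 7 X}$)
$-16777 - 50 \left(45 + P{\left(-6,E{\left(-4 \right)} \right)}\right) = -16777 - 50 \left(45 + \frac{3}{-4 - -42}\right) = -16777 - 50 \left(45 + \frac{3}{-4 + 42}\right) = -16777 - 50 \left(45 + \frac{3}{38}\right) = -16777 - 50 \cdot \frac{1713}{38} = -16777 - \frac{42825}{19} = - \frac{361588}{19}$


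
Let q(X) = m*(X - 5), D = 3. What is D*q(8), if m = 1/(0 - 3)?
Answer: -3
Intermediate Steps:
m = -⅓ (m = 1/(-3) = -⅓ ≈ -0.33333)
q(X) = 5/3 - X/3 (q(X) = -(X - 5)/3 = -(-5 + X)/3 = 5/3 - X/3)
D*q(8) = 3*(5/3 - ⅓*8) = 3*(5/3 - 8/3) = 3*(-1) = -3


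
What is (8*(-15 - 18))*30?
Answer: -7920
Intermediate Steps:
(8*(-15 - 18))*30 = (8*(-33))*30 = -264*30 = -7920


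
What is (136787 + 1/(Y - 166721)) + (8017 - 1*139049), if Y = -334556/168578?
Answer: 80874517954196/14052913647 ≈ 5755.0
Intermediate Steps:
Y = -167278/84289 (Y = -334556*1/168578 = -167278/84289 ≈ -1.9846)
(136787 + 1/(Y - 166721)) + (8017 - 1*139049) = (136787 + 1/(-167278/84289 - 166721)) + (8017 - 1*139049) = (136787 + 1/(-14052913647/84289)) + (8017 - 139049) = (136787 - 84289/14052913647) - 131032 = 1922255898947900/14052913647 - 131032 = 80874517954196/14052913647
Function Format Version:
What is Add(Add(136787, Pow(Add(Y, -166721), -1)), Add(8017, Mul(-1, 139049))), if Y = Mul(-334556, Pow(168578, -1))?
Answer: Rational(80874517954196, 14052913647) ≈ 5755.0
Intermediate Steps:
Y = Rational(-167278, 84289) (Y = Mul(-334556, Rational(1, 168578)) = Rational(-167278, 84289) ≈ -1.9846)
Add(Add(136787, Pow(Add(Y, -166721), -1)), Add(8017, Mul(-1, 139049))) = Add(Add(136787, Pow(Add(Rational(-167278, 84289), -166721), -1)), Add(8017, Mul(-1, 139049))) = Add(Add(136787, Pow(Rational(-14052913647, 84289), -1)), Add(8017, -139049)) = Add(Add(136787, Rational(-84289, 14052913647)), -131032) = Add(Rational(1922255898947900, 14052913647), -131032) = Rational(80874517954196, 14052913647)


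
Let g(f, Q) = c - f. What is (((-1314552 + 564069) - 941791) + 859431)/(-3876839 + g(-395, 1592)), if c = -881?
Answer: 832843/3877325 ≈ 0.21480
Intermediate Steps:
g(f, Q) = -881 - f
(((-1314552 + 564069) - 941791) + 859431)/(-3876839 + g(-395, 1592)) = (((-1314552 + 564069) - 941791) + 859431)/(-3876839 + (-881 - 1*(-395))) = ((-750483 - 941791) + 859431)/(-3876839 + (-881 + 395)) = (-1692274 + 859431)/(-3876839 - 486) = -832843/(-3877325) = -832843*(-1/3877325) = 832843/3877325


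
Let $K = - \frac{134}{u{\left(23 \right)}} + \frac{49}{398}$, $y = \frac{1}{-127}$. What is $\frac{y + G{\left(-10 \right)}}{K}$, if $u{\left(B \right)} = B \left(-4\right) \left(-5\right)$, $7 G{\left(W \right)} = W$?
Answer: $\frac{29224145}{3421761} \approx 8.5407$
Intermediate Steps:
$G{\left(W \right)} = \frac{W}{7}$
$u{\left(B \right)} = 20 B$ ($u{\left(B \right)} = - 4 B \left(-5\right) = 20 B$)
$y = - \frac{1}{127} \approx -0.007874$
$K = - \frac{3849}{22885}$ ($K = - \frac{134}{20 \cdot 23} + \frac{49}{398} = - \frac{134}{460} + 49 \cdot \frac{1}{398} = \left(-134\right) \frac{1}{460} + \frac{49}{398} = - \frac{67}{230} + \frac{49}{398} = - \frac{3849}{22885} \approx -0.16819$)
$\frac{y + G{\left(-10 \right)}}{K} = \frac{- \frac{1}{127} + \frac{1}{7} \left(-10\right)}{- \frac{3849}{22885}} = \left(- \frac{1}{127} - \frac{10}{7}\right) \left(- \frac{22885}{3849}\right) = \left(- \frac{1277}{889}\right) \left(- \frac{22885}{3849}\right) = \frac{29224145}{3421761}$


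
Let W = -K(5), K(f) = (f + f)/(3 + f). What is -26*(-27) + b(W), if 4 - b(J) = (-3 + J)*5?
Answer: 2909/4 ≈ 727.25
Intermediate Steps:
K(f) = 2*f/(3 + f) (K(f) = (2*f)/(3 + f) = 2*f/(3 + f))
W = -5/4 (W = -2*5/(3 + 5) = -2*5/8 = -1*5/4 = -5/4 ≈ -1.2500)
b(J) = 19 - 5*J (b(J) = 4 - (-3 + J)*5 = 4 - (-15 + 5*J) = 4 + (15 - 5*J) = 19 - 5*J)
-26*(-27) + b(W) = -26*(-27) + (19 - 5*(-5/4)) = 702 + (19 + 25/4) = 702 + 101/4 = 2909/4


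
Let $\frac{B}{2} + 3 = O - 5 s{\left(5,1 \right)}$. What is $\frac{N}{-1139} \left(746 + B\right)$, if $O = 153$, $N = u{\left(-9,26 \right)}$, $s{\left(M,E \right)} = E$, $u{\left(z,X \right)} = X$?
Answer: $- \frac{26936}{1139} \approx -23.649$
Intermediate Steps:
$N = 26$
$B = 290$ ($B = -6 + 2 \left(153 - 5 \cdot 1\right) = -6 + 2 \left(153 - 5\right) = -6 + 2 \cdot 148 = -6 + 296 = 290$)
$\frac{N}{-1139} \left(746 + B\right) = \frac{26}{-1139} \left(746 + 290\right) = 26 \left(- \frac{1}{1139}\right) 1036 = \left(- \frac{26}{1139}\right) 1036 = - \frac{26936}{1139}$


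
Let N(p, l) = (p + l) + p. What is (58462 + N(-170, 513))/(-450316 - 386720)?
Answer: -6515/93004 ≈ -0.070051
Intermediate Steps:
N(p, l) = l + 2*p (N(p, l) = (l + p) + p = l + 2*p)
(58462 + N(-170, 513))/(-450316 - 386720) = (58462 + (513 + 2*(-170)))/(-450316 - 386720) = (58462 + (513 - 340))/(-837036) = (58462 + 173)*(-1/837036) = 58635*(-1/837036) = -6515/93004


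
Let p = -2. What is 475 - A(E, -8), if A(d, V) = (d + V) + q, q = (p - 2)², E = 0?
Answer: 467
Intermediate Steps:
q = 16 (q = (-2 - 2)² = (-4)² = 16)
A(d, V) = 16 + V + d (A(d, V) = (d + V) + 16 = (V + d) + 16 = 16 + V + d)
475 - A(E, -8) = 475 - (16 - 8 + 0) = 475 - 1*8 = 475 - 8 = 467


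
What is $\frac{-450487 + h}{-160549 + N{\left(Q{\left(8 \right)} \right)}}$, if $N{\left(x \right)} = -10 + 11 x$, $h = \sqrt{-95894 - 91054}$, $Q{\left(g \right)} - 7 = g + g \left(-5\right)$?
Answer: $\frac{450487}{160834} - \frac{9 i \sqrt{577}}{80417} \approx 2.8009 - 0.0026883 i$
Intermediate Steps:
$Q{\left(g \right)} = 7 - 4 g$ ($Q{\left(g \right)} = 7 + \left(g + g \left(-5\right)\right) = 7 + \left(g - 5 g\right) = 7 - 4 g$)
$h = 18 i \sqrt{577}$ ($h = \sqrt{-186948} = 18 i \sqrt{577} \approx 432.38 i$)
$\frac{-450487 + h}{-160549 + N{\left(Q{\left(8 \right)} \right)}} = \frac{-450487 + 18 i \sqrt{577}}{-160549 + \left(-10 + 11 \left(7 - 32\right)\right)} = \frac{-450487 + 18 i \sqrt{577}}{-160549 + \left(-10 + 11 \left(-25\right)\right)} = \frac{-450487 + 18 i \sqrt{577}}{-160549 - 285} = \frac{-450487 + 18 i \sqrt{577}}{-160834} = \left(-450487 + 18 i \sqrt{577}\right) \left(- \frac{1}{160834}\right) = \frac{450487}{160834} - \frac{9 i \sqrt{577}}{80417}$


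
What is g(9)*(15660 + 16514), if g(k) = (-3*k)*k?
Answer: -7818282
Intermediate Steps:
g(k) = -3*k**2
g(9)*(15660 + 16514) = (-3*9**2)*(15660 + 16514) = -3*81*32174 = -243*32174 = -7818282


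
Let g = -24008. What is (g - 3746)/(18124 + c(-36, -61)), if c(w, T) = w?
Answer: -13877/9044 ≈ -1.5344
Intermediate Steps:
(g - 3746)/(18124 + c(-36, -61)) = (-24008 - 3746)/(18124 - 36) = -27754/18088 = -27754*1/18088 = -13877/9044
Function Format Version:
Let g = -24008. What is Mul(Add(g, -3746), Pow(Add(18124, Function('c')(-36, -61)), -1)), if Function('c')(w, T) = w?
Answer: Rational(-13877, 9044) ≈ -1.5344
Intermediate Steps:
Mul(Add(g, -3746), Pow(Add(18124, Function('c')(-36, -61)), -1)) = Mul(Add(-24008, -3746), Pow(Add(18124, -36), -1)) = Mul(-27754, Pow(18088, -1)) = Mul(-27754, Rational(1, 18088)) = Rational(-13877, 9044)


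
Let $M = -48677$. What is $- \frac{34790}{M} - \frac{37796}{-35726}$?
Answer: $\frac{1541351716}{869517251} \approx 1.7727$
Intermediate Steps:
$- \frac{34790}{M} - \frac{37796}{-35726} = - \frac{34790}{-48677} - \frac{37796}{-35726} = \left(-34790\right) \left(- \frac{1}{48677}\right) - - \frac{18898}{17863} = \frac{34790}{48677} + \frac{18898}{17863} = \frac{1541351716}{869517251}$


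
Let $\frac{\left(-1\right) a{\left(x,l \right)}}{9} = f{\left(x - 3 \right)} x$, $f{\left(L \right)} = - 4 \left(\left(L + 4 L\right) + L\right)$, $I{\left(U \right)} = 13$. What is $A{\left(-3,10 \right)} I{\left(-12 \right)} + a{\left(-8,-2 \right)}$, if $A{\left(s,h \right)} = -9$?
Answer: $18891$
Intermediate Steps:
$f{\left(L \right)} = - 24 L$ ($f{\left(L \right)} = - 4 \left(5 L + L\right) = - 4 \cdot 6 L = - 24 L$)
$a{\left(x,l \right)} = - 9 x \left(72 - 24 x\right)$ ($a{\left(x,l \right)} = - 9 - 24 \left(x - 3\right) x = - 9 - 24 \left(-3 + x\right) x = - 9 \left(72 - 24 x\right) x = - 9 x \left(72 - 24 x\right)$)
$A{\left(-3,10 \right)} I{\left(-12 \right)} + a{\left(-8,-2 \right)} = \left(-9\right) 13 + 216 \left(-8\right) \left(-3 - 8\right) = -117 + 216 \left(-8\right) \left(-11\right) = -117 + 19008 = 18891$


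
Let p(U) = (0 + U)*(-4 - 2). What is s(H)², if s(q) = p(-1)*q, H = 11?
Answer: 4356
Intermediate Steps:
p(U) = -6*U (p(U) = U*(-6) = -6*U)
s(q) = 6*q (s(q) = (-6*(-1))*q = 6*q)
s(H)² = (6*11)² = 66² = 4356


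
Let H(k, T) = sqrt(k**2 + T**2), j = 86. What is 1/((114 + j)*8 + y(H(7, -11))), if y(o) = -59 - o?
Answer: 1541/2374511 + sqrt(170)/2374511 ≈ 0.00065447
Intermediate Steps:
H(k, T) = sqrt(T**2 + k**2)
1/((114 + j)*8 + y(H(7, -11))) = 1/((114 + 86)*8 + (-59 - sqrt((-11)**2 + 7**2))) = 1/(200*8 + (-59 - sqrt(121 + 49))) = 1/(1600 + (-59 - sqrt(170))) = 1/(1541 - sqrt(170))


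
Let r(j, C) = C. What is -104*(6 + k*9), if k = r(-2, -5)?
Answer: 4056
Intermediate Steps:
k = -5
-104*(6 + k*9) = -104*(6 - 5*9) = -104*(6 - 45) = -104*(-39) = 4056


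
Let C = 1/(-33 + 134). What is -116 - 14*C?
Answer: -11730/101 ≈ -116.14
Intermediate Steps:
C = 1/101 ≈ 0.0099010
-116 - 14*C = -116 - 14*1/101 = -116 - 14/101 = -11730/101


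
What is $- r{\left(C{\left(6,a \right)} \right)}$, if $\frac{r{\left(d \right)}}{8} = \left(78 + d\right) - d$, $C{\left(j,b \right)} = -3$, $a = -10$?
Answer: $-624$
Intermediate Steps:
$r{\left(d \right)} = 624$ ($r{\left(d \right)} = 8 \left(\left(78 + d\right) - d\right) = 8 \cdot 78 = 624$)
$- r{\left(C{\left(6,a \right)} \right)} = \left(-1\right) 624 = -624$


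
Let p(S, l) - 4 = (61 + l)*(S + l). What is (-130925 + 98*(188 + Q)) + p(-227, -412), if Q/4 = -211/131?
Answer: 14562040/131 ≈ 1.1116e+5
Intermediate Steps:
Q = -844/131 (Q = 4*(-211/131) = -844/131 ≈ -6.4427)
p(S, l) = 4 + (61 + l)*(S + l)
(-130925 + 98*(188 + Q)) + p(-227, -412) = (-130925 + 98*(188 - 844/131)) + (4 + (-412)**2 + 61*(-227) + 61*(-412) - 227*(-412)) = (-130925 + 98*(23784/131)) + (4 + 169744 - 13847 - 25132 + 93524) = (-130925 + 2330832/131) + 224293 = -14820343/131 + 224293 = 14562040/131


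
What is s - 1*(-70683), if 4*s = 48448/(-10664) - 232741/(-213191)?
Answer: 80346817602453/1136734412 ≈ 70682.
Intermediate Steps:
s = -980840943/1136734412 (s = (48448/(-10664) - 232741/(-213191))/4 = (48448*(-1/10664) - 232741*(-1/213191))/4 = (-6056/1333 + 232741/213191)/4 = (¼)*(-980840943/284183603) = -980840943/1136734412 ≈ -0.86286)
s - 1*(-70683) = -980840943/1136734412 - 1*(-70683) = -980840943/1136734412 + 70683 = 80346817602453/1136734412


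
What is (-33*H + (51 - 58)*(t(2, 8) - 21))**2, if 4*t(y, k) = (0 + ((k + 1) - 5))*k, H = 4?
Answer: 1681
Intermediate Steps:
t(y, k) = k*(-4 + k)/4 (t(y, k) = ((0 + ((k + 1) - 5))*k)/4 = ((0 + ((1 + k) - 5))*k)/4 = ((0 + (-4 + k))*k)/4 = ((-4 + k)*k)/4 = (k*(-4 + k))/4 = k*(-4 + k)/4)
(-33*H + (51 - 58)*(t(2, 8) - 21))**2 = (-33*4 + (51 - 58)*((1/4)*8*(-4 + 8) - 21))**2 = (-132 - 7*((1/4)*8*4 - 21))**2 = (-132 - 7*(8 - 21))**2 = (-132 - 7*(-13))**2 = (-132 + 91)**2 = (-41)**2 = 1681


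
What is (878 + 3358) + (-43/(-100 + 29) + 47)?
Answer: 304136/71 ≈ 4283.6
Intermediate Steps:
(878 + 3358) + (-43/(-100 + 29) + 47) = 4236 + (-43/(-71) + 47) = 4236 + (-1/71*(-43) + 47) = 4236 + (43/71 + 47) = 4236 + 3380/71 = 304136/71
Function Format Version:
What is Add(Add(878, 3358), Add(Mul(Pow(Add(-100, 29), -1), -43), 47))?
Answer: Rational(304136, 71) ≈ 4283.6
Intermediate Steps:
Add(Add(878, 3358), Add(Mul(Pow(Add(-100, 29), -1), -43), 47)) = Add(4236, Add(Mul(Pow(-71, -1), -43), 47)) = Add(4236, Add(Mul(Rational(-1, 71), -43), 47)) = Add(4236, Add(Rational(43, 71), 47)) = Add(4236, Rational(3380, 71)) = Rational(304136, 71)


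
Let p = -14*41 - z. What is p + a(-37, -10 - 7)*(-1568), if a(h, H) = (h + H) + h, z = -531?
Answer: 142645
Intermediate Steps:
p = -43 (p = -14*41 - 1*(-531) = -574 + 531 = -43)
a(h, H) = H + 2*h (a(h, H) = (H + h) + h = H + 2*h)
p + a(-37, -10 - 7)*(-1568) = -43 + ((-10 - 7) + 2*(-37))*(-1568) = -43 + (-17 - 74)*(-1568) = -43 - 91*(-1568) = -43 + 142688 = 142645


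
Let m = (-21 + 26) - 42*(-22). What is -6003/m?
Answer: -6003/929 ≈ -6.4618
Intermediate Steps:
m = 929 (m = 5 + 924 = 929)
-6003/m = -6003/929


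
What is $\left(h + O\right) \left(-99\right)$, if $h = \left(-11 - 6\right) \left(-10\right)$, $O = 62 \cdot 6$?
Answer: $-53658$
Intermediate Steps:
$O = 372$
$h = 170$ ($h = \left(-17\right) \left(-10\right) = 170$)
$\left(h + O\right) \left(-99\right) = \left(170 + 372\right) \left(-99\right) = 542 \left(-99\right) = -53658$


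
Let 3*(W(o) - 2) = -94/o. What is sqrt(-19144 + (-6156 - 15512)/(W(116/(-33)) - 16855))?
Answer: 8*I*sqrt(285479170459082)/976957 ≈ 138.36*I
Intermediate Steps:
W(o) = 2 - 94/(3*o) (W(o) = 2 + (-94/o)/3 = 2 - 94/(3*o))
sqrt(-19144 + (-6156 - 15512)/(W(116/(-33)) - 16855)) = sqrt(-19144 + (-6156 - 15512)/((2 - 94/(3*(116/(-33)))) - 16855)) = sqrt(-19144 - 21668/((2 - 94/(3*(116*(-1/33)))) - 16855)) = sqrt(-19144 - 21668/((2 - 94/(3*(-116/33))) - 16855)) = sqrt(-19144 - 21668/((2 - 94/3*(-33/116)) - 16855)) = sqrt(-19144 - 21668/((2 + 517/58) - 16855)) = sqrt(-19144 - 21668/(633/58 - 16855)) = sqrt(-19144 - 21668/(-976957/58)) = sqrt(-19144 - 21668*(-58/976957)) = sqrt(-19144 + 1256744/976957) = sqrt(-18701608064/976957) = 8*I*sqrt(285479170459082)/976957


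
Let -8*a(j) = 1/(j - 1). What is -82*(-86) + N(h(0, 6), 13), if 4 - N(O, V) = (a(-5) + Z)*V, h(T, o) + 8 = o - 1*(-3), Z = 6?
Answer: 334931/48 ≈ 6977.7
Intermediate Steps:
h(T, o) = -5 + o (h(T, o) = -8 + (o - 1*(-3)) = -8 + (o + 3) = -8 + (3 + o) = -5 + o)
a(j) = -1/(8*(-1 + j)) (a(j) = -1/(8*(j - 1)) = -1/(8*(-1 + j)))
N(O, V) = 4 - 289*V/48 (N(O, V) = 4 - (-1/(-8 + 8*(-5)) + 6)*V = 4 - (-1/(-8 - 40) + 6)*V = 4 - (-1/(-48) + 6)*V = 4 - (-1*(-1/48) + 6)*V = 4 - (1/48 + 6)*V = 4 - 289*V/48)
-82*(-86) + N(h(0, 6), 13) = -82*(-86) + (4 - 289/48*13) = 7052 + (4 - 3757/48) = 7052 - 3565/48 = 334931/48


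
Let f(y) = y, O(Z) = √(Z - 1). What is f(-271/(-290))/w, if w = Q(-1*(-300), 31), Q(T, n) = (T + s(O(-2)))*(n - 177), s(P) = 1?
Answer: -271/12744340 ≈ -2.1264e-5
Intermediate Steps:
O(Z) = √(-1 + Z)
Q(T, n) = (1 + T)*(-177 + n) (Q(T, n) = (T + 1)*(n - 177) = (1 + T)*(-177 + n))
w = -43946 (w = -177 + 31 - (-177)*(-300) - 1*(-300)*31 = -177 + 31 - 177*300 + 300*31 = -177 + 31 - 53100 + 9300 = -43946)
f(-271/(-290))/w = -271/(-290)/(-43946) = -271*(-1/290)*(-1/43946) = (271/290)*(-1/43946) = -271/12744340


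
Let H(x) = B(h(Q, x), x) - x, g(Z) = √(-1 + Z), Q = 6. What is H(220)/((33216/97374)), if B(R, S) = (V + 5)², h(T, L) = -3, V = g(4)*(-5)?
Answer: -243435/692 - 405725*√3/2768 ≈ -605.66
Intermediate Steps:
V = -5*√3 (V = √(-1 + 4)*(-5) = √3*(-5) = -5*√3 ≈ -8.6602)
B(R, S) = (5 - 5*√3)² (B(R, S) = (-5*√3 + 5)² = (5 - 5*√3)²)
H(x) = 100 - x - 50*√3 (H(x) = (100 - 50*√3) - x = 100 - x - 50*√3)
H(220)/((33216/97374)) = (100 - 1*220 - 50*√3)/((33216/97374)) = (100 - 220 - 50*√3)/((33216*(1/97374))) = (-120 - 50*√3)/(5536/16229) = (-120 - 50*√3)*(16229/5536) = -243435/692 - 405725*√3/2768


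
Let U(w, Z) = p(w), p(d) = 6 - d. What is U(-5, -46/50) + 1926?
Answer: 1937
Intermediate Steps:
U(w, Z) = 6 - w
U(-5, -46/50) + 1926 = (6 - 1*(-5)) + 1926 = (6 + 5) + 1926 = 11 + 1926 = 1937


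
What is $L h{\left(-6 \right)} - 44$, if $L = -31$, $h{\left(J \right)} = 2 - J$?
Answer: $-292$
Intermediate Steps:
$L h{\left(-6 \right)} - 44 = - 31 \left(2 - -6\right) - 44 = - 31 \left(2 + 6\right) - 44 = \left(-31\right) 8 - 44 = -248 - 44 = -292$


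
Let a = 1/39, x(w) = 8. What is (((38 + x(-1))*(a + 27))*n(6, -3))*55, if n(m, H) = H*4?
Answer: -10666480/13 ≈ -8.2050e+5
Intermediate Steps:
n(m, H) = 4*H
a = 1/39 ≈ 0.025641
(((38 + x(-1))*(a + 27))*n(6, -3))*55 = (((38 + 8)*(1/39 + 27))*(4*(-3)))*55 = ((46*(1054/39))*(-12))*55 = ((48484/39)*(-12))*55 = -193936/13*55 = -10666480/13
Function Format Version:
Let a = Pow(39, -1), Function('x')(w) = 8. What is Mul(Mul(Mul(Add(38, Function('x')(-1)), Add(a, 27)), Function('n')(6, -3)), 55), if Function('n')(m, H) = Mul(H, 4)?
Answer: Rational(-10666480, 13) ≈ -8.2050e+5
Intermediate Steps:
Function('n')(m, H) = Mul(4, H)
a = Rational(1, 39) ≈ 0.025641
Mul(Mul(Mul(Add(38, Function('x')(-1)), Add(a, 27)), Function('n')(6, -3)), 55) = Mul(Mul(Mul(Add(38, 8), Add(Rational(1, 39), 27)), Mul(4, -3)), 55) = Mul(Mul(Mul(46, Rational(1054, 39)), -12), 55) = Mul(Mul(Rational(48484, 39), -12), 55) = Mul(Rational(-193936, 13), 55) = Rational(-10666480, 13)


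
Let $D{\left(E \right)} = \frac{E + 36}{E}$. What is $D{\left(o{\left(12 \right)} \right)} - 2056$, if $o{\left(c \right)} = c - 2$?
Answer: $- \frac{10257}{5} \approx -2051.4$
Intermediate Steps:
$o{\left(c \right)} = -2 + c$
$D{\left(E \right)} = \frac{36 + E}{E}$
$D{\left(o{\left(12 \right)} \right)} - 2056 = \frac{36 + \left(-2 + 12\right)}{-2 + 12} - 2056 = \frac{36 + 10}{10} - 2056 = \frac{1}{10} \cdot 46 - 2056 = \frac{23}{5} - 2056 = - \frac{10257}{5}$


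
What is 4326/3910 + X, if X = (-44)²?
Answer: 3787043/1955 ≈ 1937.1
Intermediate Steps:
X = 1936
4326/3910 + X = 4326/3910 + 1936 = 4326*(1/3910) + 1936 = 2163/1955 + 1936 = 3787043/1955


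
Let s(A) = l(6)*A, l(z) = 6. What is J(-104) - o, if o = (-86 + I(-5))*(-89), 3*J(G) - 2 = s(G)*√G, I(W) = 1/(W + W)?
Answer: -229867/30 - 416*I*√26 ≈ -7662.2 - 2121.2*I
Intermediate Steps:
I(W) = 1/(2*W)
s(A) = 6*A
J(G) = ⅔ + 2*G^(3/2) (J(G) = ⅔ + ((6*G)*√G)/3 = ⅔ + (6*G^(3/2))/3 = ⅔ + 2*G^(3/2))
o = 76629/10 (o = (-86 + (½)/(-5))*(-89) = (-86 + (½)*(-⅕))*(-89) = (-86 - ⅒)*(-89) = -861/10*(-89) = 76629/10 ≈ 7662.9)
J(-104) - o = (⅔ + 2*(-104)^(3/2)) - 1*76629/10 = (⅔ + 2*(-208*I*√26)) - 76629/10 = (⅔ - 416*I*√26) - 76629/10 = -229867/30 - 416*I*√26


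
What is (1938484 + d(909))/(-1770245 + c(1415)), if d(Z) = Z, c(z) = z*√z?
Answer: -686640152257/626186842330 - 548848219*√1415/626186842330 ≈ -1.1295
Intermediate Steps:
c(z) = z^(3/2)
(1938484 + d(909))/(-1770245 + c(1415)) = (1938484 + 909)/(-1770245 + 1415^(3/2)) = 1939393/(-1770245 + 1415*√1415)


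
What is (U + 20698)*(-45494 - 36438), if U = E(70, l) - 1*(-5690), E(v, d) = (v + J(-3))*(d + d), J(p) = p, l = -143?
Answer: -592040632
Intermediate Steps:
E(v, d) = 2*d*(-3 + v) (E(v, d) = (v - 3)*(d + d) = (-3 + v)*(2*d) = 2*d*(-3 + v))
U = -13472 (U = 2*(-143)*(-3 + 70) - 1*(-5690) = 2*(-143)*67 + 5690 = -19162 + 5690 = -13472)
(U + 20698)*(-45494 - 36438) = (-13472 + 20698)*(-45494 - 36438) = 7226*(-81932) = -592040632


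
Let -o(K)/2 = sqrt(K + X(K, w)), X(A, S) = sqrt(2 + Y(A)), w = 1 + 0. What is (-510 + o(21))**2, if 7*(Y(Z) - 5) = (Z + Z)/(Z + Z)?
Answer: 4*(1785 + sqrt(7)*sqrt(147 + 5*sqrt(14)))**2/49 ≈ 2.7012e+5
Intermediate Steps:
Y(Z) = 36/7 (Y(Z) = 5 + ((Z + Z)/(Z + Z))/7 = 5 + ((2*Z)/((2*Z)))/7 = 5 + ((2*Z)*(1/(2*Z)))/7 = 5 + (1/7)*1 = 5 + 1/7 = 36/7)
w = 1
X(A, S) = 5*sqrt(14)/7 (X(A, S) = sqrt(2 + 36/7) = sqrt(50/7) = 5*sqrt(14)/7)
o(K) = -2*sqrt(K + 5*sqrt(14)/7)
(-510 + o(21))**2 = (-510 - 2*sqrt(35*sqrt(14) + 49*21)/7)**2 = (-510 - 2*sqrt(35*sqrt(14) + 1029)/7)**2 = (-510 - 2*sqrt(1029 + 35*sqrt(14))/7)**2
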